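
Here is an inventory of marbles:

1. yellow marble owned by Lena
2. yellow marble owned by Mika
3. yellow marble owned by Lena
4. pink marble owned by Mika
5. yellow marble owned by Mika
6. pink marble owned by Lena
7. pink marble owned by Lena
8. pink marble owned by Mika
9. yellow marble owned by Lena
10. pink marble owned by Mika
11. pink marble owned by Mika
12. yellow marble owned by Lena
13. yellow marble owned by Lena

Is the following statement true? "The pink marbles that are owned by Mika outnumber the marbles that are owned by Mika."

False

|pink marbles owned by Mika| = 4.
|marbles owned by Mika| = 6.
The claim requires 4 > 6, which does not hold.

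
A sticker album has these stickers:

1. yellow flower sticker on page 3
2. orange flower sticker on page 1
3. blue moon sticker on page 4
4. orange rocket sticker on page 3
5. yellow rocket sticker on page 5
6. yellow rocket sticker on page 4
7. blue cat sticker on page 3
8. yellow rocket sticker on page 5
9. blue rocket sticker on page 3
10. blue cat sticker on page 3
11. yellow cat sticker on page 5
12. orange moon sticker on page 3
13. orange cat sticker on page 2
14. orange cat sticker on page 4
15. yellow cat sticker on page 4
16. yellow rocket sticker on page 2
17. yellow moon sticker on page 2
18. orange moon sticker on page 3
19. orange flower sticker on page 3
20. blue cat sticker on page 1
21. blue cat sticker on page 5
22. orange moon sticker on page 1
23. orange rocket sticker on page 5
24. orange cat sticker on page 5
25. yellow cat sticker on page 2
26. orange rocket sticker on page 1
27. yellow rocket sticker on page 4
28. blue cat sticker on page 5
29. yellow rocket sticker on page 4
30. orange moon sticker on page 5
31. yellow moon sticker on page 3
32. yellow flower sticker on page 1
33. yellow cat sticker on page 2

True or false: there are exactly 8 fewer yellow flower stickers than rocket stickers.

|yellow flower stickers| = 2.
|rocket stickers| = 10.
The claim requires 10 − 2 (= 8) to equal 8, which holds.

True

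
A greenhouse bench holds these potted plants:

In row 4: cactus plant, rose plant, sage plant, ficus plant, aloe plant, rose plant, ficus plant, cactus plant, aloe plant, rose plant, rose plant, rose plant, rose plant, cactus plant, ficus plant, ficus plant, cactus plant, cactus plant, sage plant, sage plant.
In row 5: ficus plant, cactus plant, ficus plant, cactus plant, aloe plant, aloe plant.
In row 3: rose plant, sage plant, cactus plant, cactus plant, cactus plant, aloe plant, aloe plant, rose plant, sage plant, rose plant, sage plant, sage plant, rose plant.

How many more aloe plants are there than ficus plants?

aloe plants: 6.
ficus plants: 6.
6 − 6 = 0.

0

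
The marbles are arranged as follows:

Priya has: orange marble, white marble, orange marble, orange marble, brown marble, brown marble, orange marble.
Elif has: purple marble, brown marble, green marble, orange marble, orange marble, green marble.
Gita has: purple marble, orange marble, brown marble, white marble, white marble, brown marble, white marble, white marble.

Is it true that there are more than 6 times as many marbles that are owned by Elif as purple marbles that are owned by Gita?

False

Count of marbles owned by Elif: 6.
Count of purple marbles owned by Gita: 1.
The claim requires 6 > 6 × 1 = 6, which does not hold.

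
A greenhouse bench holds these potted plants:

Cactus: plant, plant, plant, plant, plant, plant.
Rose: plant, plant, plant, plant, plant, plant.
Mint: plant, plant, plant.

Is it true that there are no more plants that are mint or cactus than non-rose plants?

True

|plants that are mint or cactus| = 9.
|non-rose plants| = 9.
The claim requires 9 ≤ 9, which holds.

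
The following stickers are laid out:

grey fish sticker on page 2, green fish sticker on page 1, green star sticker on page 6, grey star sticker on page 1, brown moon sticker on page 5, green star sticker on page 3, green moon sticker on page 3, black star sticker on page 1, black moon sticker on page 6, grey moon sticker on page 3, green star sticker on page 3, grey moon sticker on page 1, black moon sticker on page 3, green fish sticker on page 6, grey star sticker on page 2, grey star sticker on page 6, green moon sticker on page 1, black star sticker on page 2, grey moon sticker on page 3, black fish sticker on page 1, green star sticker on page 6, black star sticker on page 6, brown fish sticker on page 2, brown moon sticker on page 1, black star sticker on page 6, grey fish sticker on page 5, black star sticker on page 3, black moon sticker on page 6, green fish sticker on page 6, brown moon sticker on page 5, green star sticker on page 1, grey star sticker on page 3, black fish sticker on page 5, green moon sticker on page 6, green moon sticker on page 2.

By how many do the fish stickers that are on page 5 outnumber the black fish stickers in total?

0

fish stickers on page 5: 2.
black fish stickers: 2.
2 − 2 = 0.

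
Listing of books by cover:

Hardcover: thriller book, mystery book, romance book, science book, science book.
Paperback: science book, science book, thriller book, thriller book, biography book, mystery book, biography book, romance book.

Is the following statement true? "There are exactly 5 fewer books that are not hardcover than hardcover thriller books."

|books that are not hardcover| = 8.
|hardcover thriller books| = 1.
The claim requires 1 − 8 (= -7) to equal 5, which does not hold.

False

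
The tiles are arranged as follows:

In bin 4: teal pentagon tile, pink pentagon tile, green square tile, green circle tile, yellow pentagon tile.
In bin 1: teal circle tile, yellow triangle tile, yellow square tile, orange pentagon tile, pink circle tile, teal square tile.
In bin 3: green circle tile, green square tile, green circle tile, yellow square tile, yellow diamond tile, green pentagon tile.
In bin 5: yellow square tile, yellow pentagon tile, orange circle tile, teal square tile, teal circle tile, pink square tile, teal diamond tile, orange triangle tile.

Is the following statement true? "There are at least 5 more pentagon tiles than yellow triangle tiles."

True

|pentagon tiles| = 6.
|yellow triangle tiles| = 1.
The claim requires 6 − 1 = 5 ≥ 5, which holds.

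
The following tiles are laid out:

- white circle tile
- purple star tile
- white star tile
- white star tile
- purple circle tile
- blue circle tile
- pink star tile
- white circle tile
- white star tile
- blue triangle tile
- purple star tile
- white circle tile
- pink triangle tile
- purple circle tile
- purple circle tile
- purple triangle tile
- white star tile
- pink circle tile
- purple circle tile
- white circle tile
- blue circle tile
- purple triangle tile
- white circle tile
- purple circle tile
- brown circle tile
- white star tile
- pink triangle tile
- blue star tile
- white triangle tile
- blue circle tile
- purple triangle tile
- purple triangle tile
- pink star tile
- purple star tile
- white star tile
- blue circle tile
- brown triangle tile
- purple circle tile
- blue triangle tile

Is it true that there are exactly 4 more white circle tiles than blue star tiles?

|white circle tiles| = 5.
|blue star tiles| = 1.
The claim requires 5 − 1 (= 4) to equal 4, which holds.

True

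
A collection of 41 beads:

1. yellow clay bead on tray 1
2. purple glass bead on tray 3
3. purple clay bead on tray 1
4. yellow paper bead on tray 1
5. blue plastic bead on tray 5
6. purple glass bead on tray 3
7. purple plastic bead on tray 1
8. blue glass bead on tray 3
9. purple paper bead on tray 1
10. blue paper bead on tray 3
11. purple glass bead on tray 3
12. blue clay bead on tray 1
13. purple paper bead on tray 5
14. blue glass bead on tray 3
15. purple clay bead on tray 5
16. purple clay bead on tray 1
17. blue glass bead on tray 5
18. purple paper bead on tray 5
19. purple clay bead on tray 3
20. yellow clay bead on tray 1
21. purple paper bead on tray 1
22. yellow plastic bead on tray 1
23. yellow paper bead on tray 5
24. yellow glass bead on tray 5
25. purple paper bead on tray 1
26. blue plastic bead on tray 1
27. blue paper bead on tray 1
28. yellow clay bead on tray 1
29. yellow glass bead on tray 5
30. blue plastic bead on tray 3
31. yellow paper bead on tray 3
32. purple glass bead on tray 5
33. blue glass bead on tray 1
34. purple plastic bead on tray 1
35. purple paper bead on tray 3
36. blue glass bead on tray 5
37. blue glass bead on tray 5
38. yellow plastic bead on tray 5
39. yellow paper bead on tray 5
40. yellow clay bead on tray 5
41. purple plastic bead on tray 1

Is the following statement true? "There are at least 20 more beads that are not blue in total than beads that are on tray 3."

False

beads that are not blue: 29.
beads on tray 3: 10.
The claim requires 29 − 10 = 19 ≥ 20, which does not hold.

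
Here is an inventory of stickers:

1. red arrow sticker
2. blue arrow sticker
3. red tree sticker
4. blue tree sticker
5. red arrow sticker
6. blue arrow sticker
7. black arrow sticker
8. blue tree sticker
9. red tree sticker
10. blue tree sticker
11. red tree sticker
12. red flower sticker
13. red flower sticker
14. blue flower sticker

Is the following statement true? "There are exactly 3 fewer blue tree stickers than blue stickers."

True

|blue tree stickers| = 3.
|blue stickers| = 6.
The claim requires 6 − 3 (= 3) to equal 3, which holds.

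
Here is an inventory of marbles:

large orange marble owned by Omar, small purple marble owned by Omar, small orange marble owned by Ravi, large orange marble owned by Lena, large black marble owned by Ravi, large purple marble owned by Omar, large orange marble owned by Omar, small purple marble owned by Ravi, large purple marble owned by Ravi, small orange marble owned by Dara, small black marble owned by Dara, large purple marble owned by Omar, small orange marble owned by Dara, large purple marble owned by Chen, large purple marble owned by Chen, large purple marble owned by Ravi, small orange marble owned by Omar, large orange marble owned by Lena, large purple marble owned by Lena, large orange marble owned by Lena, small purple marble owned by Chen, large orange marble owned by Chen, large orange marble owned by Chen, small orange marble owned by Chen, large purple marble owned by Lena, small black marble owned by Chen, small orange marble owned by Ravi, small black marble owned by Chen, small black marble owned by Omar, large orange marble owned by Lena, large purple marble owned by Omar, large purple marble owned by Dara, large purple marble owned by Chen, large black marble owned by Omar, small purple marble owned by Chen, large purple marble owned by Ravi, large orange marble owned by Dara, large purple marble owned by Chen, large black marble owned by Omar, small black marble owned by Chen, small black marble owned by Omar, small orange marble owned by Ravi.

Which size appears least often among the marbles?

small

Counts by size: large 25, small 17.
The minimum is 17, held uniquely by small.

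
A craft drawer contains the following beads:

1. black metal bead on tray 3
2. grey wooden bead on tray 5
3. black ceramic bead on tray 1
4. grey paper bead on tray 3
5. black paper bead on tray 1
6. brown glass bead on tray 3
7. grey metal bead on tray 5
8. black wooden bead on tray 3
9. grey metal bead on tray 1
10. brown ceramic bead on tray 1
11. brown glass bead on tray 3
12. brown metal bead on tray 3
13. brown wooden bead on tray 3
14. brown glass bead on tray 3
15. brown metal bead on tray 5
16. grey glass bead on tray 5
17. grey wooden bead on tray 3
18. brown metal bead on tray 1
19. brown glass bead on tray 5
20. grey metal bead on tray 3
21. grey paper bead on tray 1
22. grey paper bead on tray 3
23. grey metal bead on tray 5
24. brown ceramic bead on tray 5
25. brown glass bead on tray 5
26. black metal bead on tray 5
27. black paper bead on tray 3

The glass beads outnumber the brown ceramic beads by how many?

glass beads: 6.
brown ceramic beads: 2.
6 − 2 = 4.

4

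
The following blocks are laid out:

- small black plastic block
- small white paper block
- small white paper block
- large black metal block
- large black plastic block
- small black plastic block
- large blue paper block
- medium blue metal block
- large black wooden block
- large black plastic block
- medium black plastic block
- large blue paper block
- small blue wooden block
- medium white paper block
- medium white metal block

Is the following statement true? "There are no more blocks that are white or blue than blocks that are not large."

There are 8 blocks that are white or blue.
There are 9 blocks that are not large.
The claim requires 8 ≤ 9, which holds.

True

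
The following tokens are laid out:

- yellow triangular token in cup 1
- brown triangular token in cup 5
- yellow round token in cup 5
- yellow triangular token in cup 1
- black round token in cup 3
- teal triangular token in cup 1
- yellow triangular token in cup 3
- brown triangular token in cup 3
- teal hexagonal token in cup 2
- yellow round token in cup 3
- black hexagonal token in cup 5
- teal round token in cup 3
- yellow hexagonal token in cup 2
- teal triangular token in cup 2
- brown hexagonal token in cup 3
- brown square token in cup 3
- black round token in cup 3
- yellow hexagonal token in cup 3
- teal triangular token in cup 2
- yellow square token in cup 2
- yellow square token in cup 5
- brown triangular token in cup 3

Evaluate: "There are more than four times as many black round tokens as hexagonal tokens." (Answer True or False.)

False

black round tokens: 2.
hexagonal tokens: 5.
The claim requires 2 > 4 × 5 = 20, which does not hold.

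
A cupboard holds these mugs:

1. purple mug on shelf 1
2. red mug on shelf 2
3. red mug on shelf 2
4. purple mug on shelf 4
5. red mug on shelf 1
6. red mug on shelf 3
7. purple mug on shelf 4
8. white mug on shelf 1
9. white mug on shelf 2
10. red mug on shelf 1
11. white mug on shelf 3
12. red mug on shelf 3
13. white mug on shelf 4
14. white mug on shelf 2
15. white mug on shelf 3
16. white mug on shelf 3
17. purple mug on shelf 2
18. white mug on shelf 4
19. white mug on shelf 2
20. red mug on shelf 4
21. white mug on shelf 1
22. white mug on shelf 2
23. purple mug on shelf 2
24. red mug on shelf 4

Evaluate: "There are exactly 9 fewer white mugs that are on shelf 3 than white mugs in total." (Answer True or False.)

white mugs on shelf 3: 3.
white mugs: 11.
The claim requires 11 − 3 (= 8) to equal 9, which does not hold.

False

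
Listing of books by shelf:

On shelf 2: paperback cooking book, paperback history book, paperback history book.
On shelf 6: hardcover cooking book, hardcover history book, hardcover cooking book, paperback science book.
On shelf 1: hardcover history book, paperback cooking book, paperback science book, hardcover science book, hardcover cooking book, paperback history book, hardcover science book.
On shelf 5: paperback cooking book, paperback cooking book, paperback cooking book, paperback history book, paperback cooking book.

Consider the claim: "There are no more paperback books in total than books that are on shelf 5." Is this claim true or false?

False

There are 12 paperback books.
There are 5 books on shelf 5.
The claim requires 12 ≤ 5, which does not hold.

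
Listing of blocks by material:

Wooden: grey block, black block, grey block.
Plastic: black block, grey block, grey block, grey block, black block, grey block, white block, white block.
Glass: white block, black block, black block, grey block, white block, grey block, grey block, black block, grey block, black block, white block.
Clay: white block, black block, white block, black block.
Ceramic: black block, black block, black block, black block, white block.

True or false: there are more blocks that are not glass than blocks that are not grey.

False

|blocks that are not glass| = 20.
|blocks that are not grey| = 21.
The claim requires 20 > 21, which does not hold.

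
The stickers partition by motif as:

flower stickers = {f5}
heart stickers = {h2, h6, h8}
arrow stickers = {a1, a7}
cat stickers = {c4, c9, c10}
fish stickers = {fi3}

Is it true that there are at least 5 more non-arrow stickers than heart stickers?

True

non-arrow stickers: 8.
heart stickers: 3.
The claim requires 8 − 3 = 5 ≥ 5, which holds.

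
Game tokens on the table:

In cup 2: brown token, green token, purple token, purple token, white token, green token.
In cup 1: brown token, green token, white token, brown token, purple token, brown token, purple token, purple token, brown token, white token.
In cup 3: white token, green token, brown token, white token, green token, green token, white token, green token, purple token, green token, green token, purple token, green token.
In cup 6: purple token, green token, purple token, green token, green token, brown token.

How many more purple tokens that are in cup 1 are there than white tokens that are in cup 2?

purple tokens in cup 1: 3.
white tokens in cup 2: 1.
3 − 1 = 2.

2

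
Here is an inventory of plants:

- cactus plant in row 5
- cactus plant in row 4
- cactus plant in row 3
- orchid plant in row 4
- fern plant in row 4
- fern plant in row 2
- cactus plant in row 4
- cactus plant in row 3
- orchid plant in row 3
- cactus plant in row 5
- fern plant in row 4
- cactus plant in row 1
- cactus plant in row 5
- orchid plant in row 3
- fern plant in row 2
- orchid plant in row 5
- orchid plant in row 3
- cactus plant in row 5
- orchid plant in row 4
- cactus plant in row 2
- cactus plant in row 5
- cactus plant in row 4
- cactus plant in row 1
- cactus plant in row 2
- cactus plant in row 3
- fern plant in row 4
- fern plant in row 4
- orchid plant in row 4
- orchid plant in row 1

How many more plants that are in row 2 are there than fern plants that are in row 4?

0

plants in row 2: 4.
fern plants in row 4: 4.
4 − 4 = 0.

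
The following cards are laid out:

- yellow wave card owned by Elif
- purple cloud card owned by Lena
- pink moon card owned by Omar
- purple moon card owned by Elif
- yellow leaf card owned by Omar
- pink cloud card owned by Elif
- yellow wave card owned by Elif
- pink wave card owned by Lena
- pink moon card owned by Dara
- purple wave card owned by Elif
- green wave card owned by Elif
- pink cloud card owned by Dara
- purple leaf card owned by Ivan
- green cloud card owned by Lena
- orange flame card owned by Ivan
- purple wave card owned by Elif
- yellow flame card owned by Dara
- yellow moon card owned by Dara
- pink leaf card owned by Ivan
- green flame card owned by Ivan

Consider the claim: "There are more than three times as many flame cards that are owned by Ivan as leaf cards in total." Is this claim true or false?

False

Count of flame cards owned by Ivan: 2.
There are 3 leaf cards.
The claim requires 2 > 3 × 3 = 9, which does not hold.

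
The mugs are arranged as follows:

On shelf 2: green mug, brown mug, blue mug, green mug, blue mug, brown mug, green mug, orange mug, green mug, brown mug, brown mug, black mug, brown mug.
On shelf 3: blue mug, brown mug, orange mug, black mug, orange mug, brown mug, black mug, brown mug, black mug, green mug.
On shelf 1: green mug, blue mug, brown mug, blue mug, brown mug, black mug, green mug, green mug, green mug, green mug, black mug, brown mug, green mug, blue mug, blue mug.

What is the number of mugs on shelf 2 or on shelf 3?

on shelf 2: 13; on shelf 3: 10; together 13 + 10 = 23.

23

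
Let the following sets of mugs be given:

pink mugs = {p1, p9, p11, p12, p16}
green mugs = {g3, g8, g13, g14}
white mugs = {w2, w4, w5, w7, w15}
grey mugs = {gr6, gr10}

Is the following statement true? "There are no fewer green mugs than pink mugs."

There are 4 green mugs.
There are 5 pink mugs.
The claim requires 4 ≥ 5, which does not hold.

False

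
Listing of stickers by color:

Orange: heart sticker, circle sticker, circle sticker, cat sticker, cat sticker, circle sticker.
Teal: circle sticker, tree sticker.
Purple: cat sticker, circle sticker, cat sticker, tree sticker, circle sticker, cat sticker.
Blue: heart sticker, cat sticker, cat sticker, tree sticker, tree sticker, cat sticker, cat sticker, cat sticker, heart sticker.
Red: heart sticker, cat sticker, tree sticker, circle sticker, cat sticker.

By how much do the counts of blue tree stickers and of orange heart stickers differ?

blue tree stickers: 2. orange heart stickers: 1.
|2 − 1| = 2 − 1 = 1.

1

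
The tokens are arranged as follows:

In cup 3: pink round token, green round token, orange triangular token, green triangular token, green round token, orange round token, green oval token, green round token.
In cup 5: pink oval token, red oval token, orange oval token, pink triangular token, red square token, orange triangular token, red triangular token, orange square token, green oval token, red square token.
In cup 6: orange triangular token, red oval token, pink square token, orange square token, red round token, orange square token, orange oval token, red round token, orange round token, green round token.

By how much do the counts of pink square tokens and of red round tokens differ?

1

pink square tokens: 1. red round tokens: 2.
|1 − 2| = 2 − 1 = 1.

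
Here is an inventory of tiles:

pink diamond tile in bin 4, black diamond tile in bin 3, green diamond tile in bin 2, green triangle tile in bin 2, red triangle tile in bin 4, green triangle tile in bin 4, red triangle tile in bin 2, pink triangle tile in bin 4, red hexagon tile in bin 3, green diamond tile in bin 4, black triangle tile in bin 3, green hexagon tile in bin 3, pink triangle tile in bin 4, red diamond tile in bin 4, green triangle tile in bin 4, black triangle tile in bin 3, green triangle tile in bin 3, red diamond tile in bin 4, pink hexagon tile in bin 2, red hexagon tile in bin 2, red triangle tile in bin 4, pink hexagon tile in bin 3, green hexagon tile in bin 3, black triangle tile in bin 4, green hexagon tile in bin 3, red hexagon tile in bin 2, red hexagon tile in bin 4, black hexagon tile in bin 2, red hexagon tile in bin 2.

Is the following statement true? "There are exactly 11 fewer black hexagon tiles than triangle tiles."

True

There is 1 black hexagon tile.
There are 12 triangle tiles.
The claim requires 12 − 1 (= 11) to equal 11, which holds.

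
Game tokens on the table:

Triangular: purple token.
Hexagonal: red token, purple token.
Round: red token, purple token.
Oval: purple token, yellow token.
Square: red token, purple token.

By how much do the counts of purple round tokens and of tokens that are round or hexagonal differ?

3

purple round tokens: 1. tokens that are round or hexagonal: 4.
|1 − 4| = 4 − 1 = 3.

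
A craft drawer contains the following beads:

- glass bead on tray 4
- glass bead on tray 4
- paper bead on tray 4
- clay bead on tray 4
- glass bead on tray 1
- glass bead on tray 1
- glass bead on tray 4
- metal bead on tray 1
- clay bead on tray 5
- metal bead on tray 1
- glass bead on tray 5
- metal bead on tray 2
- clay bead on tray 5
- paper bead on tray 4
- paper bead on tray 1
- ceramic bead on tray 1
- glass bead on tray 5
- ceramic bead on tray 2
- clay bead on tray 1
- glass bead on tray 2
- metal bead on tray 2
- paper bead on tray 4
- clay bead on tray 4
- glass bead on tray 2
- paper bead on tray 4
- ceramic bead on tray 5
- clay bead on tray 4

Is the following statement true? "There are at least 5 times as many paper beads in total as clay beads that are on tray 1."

True

paper beads: 5.
clay beads on tray 1: 1.
The claim requires 5 ≥ 5 × 1 = 5, which holds.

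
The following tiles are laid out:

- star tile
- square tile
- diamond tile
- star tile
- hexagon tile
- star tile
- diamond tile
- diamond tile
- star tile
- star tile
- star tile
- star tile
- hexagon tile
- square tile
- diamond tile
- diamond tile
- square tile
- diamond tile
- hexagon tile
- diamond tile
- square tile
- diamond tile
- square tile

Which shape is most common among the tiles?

Counts by shape: diamond 8, star 7, square 5, hexagon 3.
The maximum is 8, held uniquely by diamond.

diamond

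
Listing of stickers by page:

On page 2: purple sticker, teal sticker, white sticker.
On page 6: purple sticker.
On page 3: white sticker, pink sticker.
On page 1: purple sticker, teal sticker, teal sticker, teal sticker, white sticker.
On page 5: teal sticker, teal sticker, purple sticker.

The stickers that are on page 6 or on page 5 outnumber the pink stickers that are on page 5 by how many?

4

stickers on page 6 or on page 5: 4.
pink stickers on page 5: 0.
4 − 0 = 4.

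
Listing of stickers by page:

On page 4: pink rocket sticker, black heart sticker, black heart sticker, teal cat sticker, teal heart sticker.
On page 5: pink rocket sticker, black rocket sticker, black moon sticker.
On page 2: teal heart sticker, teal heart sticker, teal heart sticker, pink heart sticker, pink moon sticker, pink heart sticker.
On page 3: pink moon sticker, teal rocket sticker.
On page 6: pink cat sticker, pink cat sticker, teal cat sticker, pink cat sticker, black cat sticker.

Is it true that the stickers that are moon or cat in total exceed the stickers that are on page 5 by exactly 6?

stickers that are moon or cat: 9.
stickers on page 5: 3.
The claim requires 9 − 3 (= 6) to equal 6, which holds.

True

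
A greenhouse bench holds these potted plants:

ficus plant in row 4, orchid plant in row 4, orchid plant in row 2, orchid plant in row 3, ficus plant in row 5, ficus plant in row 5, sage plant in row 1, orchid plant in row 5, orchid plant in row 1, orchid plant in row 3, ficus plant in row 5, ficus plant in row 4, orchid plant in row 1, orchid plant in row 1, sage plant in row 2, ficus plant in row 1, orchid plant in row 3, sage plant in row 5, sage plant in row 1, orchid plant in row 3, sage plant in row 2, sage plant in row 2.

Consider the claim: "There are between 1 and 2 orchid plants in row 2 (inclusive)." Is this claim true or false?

True

There is 1 orchid plant in row 2.
The claim requires 1 ≤ 1 ≤ 2, which holds.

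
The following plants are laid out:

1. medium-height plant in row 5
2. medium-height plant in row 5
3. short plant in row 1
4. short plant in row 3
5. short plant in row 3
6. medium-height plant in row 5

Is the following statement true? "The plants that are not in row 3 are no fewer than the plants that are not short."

True

|plants that are not in row 3| = 4.
|plants that are not short| = 3.
The claim requires 4 ≥ 3, which holds.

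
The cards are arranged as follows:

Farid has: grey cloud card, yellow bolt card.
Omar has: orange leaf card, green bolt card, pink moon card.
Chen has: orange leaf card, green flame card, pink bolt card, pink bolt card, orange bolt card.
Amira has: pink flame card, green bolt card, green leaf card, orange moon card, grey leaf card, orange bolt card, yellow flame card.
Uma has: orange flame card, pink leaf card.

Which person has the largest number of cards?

Counts by player: Amira→7, Chen→5, Omar→3, Farid→2, Uma→2.
The maximum is 7, held uniquely by Amira.

Amira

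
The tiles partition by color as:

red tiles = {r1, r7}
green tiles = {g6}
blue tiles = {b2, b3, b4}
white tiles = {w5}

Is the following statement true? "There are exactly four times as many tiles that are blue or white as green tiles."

True

tiles that are blue or white: 4.
green tiles: 1.
The claim requires 4 = 4 × 1 = 4, which holds.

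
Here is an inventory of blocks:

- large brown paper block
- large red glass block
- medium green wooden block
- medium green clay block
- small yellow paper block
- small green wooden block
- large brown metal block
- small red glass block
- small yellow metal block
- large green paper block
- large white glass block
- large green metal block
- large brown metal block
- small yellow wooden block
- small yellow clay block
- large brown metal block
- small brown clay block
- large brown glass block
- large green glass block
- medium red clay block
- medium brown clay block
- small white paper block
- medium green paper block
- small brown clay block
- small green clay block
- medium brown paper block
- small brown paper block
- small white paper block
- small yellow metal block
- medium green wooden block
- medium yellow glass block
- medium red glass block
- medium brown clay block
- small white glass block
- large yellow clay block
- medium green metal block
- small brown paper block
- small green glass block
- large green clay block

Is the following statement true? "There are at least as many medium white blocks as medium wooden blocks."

There are 0 medium white blocks.
There are 2 medium wooden blocks.
The claim requires 0 ≥ 2, which does not hold.

False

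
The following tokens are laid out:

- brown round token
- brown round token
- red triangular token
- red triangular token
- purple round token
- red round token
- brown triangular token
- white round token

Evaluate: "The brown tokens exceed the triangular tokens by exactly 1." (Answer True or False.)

False

There are 3 brown tokens.
There are 3 triangular tokens.
The claim requires 3 − 3 (= 0) to equal 1, which does not hold.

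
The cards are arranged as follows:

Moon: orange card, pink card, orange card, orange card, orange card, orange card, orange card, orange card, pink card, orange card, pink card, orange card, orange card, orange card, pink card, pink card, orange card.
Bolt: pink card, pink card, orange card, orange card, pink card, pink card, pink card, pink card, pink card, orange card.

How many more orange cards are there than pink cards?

3

orange cards: 15.
pink cards: 12.
15 − 12 = 3.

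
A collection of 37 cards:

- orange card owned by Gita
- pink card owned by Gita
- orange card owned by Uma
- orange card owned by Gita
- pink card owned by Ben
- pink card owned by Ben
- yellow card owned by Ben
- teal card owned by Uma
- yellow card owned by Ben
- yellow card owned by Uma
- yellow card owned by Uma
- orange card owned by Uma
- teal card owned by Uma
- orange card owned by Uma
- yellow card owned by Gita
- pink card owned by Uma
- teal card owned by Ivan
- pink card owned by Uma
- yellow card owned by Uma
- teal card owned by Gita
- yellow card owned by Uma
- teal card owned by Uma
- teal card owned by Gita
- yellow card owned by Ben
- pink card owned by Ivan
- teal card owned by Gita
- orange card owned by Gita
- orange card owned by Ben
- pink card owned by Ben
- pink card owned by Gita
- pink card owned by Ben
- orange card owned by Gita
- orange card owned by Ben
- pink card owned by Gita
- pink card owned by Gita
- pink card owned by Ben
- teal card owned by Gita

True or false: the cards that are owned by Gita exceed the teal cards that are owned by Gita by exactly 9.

cards owned by Gita: 13.
teal cards owned by Gita: 4.
The claim requires 13 − 4 (= 9) to equal 9, which holds.

True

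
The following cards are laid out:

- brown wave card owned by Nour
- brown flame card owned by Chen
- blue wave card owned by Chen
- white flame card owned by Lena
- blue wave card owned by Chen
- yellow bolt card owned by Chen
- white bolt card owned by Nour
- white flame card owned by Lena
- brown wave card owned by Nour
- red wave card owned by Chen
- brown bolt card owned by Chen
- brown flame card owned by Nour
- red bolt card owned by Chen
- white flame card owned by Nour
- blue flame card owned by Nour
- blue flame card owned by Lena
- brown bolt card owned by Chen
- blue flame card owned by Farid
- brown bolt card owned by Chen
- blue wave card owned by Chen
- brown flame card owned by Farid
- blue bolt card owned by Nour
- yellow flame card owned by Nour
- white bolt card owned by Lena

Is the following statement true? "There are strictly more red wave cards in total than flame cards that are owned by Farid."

False

|red wave cards| = 1.
|flame cards owned by Farid| = 2.
The claim requires 1 > 2, which does not hold.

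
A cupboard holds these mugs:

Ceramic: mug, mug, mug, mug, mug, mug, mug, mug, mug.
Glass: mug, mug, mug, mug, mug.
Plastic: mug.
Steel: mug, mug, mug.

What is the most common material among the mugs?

ceramic

Counts by material: ceramic 9, glass 5, steel 3, plastic 1.
The maximum is 9, held uniquely by ceramic.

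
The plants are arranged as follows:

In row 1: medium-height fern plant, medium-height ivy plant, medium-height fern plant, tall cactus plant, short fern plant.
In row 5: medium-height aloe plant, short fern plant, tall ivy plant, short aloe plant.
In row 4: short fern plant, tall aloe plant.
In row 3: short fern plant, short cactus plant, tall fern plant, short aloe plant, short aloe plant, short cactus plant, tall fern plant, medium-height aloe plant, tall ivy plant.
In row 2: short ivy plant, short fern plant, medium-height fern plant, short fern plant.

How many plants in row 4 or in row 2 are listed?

6

in row 2: 4; in row 4: 2; together 4 + 2 = 6.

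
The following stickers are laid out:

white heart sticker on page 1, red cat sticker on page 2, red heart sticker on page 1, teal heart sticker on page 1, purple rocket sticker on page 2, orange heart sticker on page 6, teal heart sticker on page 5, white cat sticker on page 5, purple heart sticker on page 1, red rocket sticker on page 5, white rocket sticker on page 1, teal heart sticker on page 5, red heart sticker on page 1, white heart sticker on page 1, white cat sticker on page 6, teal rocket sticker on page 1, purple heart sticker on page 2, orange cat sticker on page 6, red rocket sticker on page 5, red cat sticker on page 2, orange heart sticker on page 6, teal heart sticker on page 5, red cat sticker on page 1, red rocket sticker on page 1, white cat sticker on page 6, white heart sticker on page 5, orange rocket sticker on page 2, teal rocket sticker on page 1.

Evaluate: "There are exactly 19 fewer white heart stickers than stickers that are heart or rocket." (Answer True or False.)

|white heart stickers| = 3.
|stickers that are heart or rocket| = 21.
The claim requires 21 − 3 (= 18) to equal 19, which does not hold.

False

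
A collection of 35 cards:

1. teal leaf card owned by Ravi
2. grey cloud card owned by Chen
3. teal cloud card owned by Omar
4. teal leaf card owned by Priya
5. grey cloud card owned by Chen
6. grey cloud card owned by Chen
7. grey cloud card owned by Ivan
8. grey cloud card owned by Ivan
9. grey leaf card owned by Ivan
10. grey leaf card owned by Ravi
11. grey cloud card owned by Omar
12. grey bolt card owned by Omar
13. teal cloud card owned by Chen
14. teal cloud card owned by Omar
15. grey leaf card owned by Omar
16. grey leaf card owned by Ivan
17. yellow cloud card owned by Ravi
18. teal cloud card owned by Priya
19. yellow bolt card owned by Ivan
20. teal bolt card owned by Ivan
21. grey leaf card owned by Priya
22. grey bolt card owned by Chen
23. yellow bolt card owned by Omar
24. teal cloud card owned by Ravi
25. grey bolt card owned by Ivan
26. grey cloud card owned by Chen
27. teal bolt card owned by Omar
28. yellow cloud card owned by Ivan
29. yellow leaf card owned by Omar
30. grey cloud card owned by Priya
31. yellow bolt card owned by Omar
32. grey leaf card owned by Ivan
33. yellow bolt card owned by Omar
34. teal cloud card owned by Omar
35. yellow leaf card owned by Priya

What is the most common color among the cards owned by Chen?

grey

Counts by color (restricted to cards owned by Chen): grey 5, teal 1.
The maximum is 5, held uniquely by grey.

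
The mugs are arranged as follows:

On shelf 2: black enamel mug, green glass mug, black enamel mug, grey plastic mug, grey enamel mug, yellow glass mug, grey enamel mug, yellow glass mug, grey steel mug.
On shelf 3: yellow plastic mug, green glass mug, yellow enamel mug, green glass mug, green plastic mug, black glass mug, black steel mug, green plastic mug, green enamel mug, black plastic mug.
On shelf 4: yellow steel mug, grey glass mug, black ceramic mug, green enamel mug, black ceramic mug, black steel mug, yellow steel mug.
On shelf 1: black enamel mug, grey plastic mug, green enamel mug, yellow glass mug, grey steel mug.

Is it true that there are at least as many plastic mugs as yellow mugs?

There are 6 plastic mugs.
There are 7 yellow mugs.
The claim requires 6 ≥ 7, which does not hold.

False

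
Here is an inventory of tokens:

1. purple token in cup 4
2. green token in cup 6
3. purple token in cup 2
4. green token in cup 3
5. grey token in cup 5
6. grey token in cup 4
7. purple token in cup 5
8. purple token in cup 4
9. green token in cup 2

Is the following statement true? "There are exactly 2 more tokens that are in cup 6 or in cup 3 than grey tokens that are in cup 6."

True

tokens in cup 6 or in cup 3: 2.
grey tokens in cup 6: 0.
The claim requires 2 − 0 (= 2) to equal 2, which holds.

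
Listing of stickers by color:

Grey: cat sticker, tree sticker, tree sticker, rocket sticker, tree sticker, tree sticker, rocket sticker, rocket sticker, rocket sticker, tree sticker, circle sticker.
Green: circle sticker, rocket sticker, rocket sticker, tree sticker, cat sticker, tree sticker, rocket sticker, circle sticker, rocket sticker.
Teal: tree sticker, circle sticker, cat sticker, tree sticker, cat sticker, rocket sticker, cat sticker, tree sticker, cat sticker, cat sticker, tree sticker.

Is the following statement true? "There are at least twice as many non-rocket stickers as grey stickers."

non-rocket stickers: 22.
grey stickers: 11.
The claim requires 22 ≥ 2 × 11 = 22, which holds.

True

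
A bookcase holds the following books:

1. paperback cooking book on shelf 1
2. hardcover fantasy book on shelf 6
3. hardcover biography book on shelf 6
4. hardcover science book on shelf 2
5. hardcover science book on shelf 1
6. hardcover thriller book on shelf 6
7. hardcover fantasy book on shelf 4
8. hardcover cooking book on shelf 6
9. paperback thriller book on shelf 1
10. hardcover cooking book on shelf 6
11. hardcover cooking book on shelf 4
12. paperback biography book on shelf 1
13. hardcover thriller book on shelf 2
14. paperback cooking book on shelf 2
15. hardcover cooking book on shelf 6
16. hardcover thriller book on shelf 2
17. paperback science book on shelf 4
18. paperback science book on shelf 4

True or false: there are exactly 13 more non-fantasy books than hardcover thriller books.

There are 16 non-fantasy books.
There are 3 hardcover thriller books.
The claim requires 16 − 3 (= 13) to equal 13, which holds.

True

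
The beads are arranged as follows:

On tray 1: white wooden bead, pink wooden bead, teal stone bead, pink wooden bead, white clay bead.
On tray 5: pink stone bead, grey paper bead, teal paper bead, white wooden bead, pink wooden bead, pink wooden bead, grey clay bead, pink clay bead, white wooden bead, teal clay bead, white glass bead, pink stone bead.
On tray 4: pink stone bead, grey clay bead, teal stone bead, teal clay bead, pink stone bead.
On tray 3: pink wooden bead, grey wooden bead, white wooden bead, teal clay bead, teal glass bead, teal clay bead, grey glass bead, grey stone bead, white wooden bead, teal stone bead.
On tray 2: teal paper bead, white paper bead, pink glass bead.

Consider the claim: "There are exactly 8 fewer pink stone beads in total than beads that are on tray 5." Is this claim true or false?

|pink stone beads| = 4.
|beads on tray 5| = 12.
The claim requires 12 − 4 (= 8) to equal 8, which holds.

True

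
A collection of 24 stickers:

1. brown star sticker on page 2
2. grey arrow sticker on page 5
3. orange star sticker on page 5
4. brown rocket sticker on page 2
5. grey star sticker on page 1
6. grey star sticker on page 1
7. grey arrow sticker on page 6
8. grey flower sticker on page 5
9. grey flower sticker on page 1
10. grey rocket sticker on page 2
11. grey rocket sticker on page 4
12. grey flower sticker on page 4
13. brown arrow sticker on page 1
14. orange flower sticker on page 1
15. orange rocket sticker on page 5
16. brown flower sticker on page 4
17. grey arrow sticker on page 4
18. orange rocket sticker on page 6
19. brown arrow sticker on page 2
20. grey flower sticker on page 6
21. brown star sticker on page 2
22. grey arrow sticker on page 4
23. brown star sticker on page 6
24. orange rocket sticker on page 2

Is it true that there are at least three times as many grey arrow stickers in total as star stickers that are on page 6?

There are 4 grey arrow stickers.
There is 1 star sticker on page 6.
The claim requires 4 ≥ 3 × 1 = 3, which holds.

True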